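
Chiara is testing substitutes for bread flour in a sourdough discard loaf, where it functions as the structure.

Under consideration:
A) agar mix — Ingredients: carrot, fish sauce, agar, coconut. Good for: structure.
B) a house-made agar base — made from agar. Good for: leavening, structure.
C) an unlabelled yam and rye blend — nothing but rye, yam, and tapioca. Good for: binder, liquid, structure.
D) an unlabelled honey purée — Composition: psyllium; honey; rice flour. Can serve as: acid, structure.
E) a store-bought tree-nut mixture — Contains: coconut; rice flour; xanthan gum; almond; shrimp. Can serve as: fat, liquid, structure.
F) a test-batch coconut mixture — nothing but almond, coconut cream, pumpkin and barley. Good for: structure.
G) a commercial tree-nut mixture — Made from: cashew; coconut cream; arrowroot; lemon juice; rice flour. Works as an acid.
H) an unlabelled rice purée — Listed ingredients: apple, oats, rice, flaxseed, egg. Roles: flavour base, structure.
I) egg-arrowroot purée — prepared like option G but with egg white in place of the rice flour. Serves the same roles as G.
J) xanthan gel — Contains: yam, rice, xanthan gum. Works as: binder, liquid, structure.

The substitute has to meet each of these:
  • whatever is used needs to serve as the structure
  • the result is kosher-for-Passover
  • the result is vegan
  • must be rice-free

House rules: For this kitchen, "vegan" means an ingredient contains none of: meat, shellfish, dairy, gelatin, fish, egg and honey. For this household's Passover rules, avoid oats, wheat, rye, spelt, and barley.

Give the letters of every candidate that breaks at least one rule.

A: has fish sauce, so not vegan — reject
B: every rule checks out — OK
C: has rye, so not kosher-for-Passover — reject
D: has honey, so not vegan; has rice flour, so not rice-free — no
E: has shrimp, so not vegan; has rice flour, so not rice-free — out
F: has barley, so not kosher-for-Passover — no
G: not usable as a structure; has rice flour, so not rice-free — no
H: has egg, so not vegan; has oats, so not kosher-for-Passover (and 1 more) — reject
I: not usable as a structure; has egg white, so not vegan — out
J: has rice, so not rice-free — reject

A, C, D, E, F, G, H, I, J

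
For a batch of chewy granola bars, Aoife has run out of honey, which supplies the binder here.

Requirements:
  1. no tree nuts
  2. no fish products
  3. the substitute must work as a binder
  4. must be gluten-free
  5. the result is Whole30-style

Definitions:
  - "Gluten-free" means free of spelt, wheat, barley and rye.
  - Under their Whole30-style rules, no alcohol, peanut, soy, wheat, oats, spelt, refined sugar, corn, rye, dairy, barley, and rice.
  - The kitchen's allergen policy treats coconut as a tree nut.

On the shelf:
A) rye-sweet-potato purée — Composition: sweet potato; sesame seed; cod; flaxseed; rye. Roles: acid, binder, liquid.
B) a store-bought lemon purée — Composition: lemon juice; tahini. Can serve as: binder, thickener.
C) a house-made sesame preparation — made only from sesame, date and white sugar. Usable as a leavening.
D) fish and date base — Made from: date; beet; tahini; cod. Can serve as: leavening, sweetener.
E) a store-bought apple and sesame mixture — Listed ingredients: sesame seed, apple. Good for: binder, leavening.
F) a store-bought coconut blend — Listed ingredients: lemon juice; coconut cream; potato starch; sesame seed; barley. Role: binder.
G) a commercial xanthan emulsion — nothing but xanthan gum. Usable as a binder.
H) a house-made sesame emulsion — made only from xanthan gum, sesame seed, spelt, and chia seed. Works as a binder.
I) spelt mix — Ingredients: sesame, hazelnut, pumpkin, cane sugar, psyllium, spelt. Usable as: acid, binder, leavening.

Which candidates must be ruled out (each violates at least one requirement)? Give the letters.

A: has rye, so not gluten-free; has rye, so not Whole30-style (and 1 more) — no
B: only tahini and lemon juice; none excluded — OK
C: not usable as a binder; has white sugar, so not Whole30-style — out
D: not usable as a binder; has cod, so not fish-free — out
E: all constraints satisfied — OK
F: has barley, so not gluten-free; has barley, so not Whole30-style (and 1 more) — no
G: only xanthan gum; none excluded — valid
H: has spelt, so not gluten-free; has spelt, so not Whole30-style — reject
I: has spelt, so not gluten-free; has spelt, so not Whole30-style (and 1 more) — no

A, C, D, F, H, I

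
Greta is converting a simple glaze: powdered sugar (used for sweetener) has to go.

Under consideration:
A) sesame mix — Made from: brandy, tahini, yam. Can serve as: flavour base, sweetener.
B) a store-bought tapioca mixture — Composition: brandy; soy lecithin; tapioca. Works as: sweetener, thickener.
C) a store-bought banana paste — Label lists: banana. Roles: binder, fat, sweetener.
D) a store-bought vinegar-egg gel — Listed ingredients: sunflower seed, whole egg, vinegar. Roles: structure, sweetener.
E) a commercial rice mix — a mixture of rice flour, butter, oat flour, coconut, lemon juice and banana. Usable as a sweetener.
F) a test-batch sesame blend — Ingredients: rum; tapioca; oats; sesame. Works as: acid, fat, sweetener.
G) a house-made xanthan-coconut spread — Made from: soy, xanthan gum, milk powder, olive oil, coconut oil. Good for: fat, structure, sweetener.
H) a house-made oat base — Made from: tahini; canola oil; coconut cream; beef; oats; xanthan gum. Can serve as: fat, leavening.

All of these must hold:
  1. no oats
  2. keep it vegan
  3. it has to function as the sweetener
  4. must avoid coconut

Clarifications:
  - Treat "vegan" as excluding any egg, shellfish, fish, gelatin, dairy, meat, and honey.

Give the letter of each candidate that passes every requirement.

A, B, C

A: only brandy, tahini, and yam; none excluded — OK
B: works as a sweetener, no coconut, no oats — keep
C: works as a sweetener, no coconut, vegan — valid
D: has whole egg, so not vegan — no
E: has butter, so not vegan; has coconut, so not coconut-free (and 1 more) — no
F: has oats, so not oat-free — reject
G: has milk powder, so not vegan; has coconut oil, so not coconut-free — no
H: not usable as a sweetener; has beef, so not vegan (and 2 more) — no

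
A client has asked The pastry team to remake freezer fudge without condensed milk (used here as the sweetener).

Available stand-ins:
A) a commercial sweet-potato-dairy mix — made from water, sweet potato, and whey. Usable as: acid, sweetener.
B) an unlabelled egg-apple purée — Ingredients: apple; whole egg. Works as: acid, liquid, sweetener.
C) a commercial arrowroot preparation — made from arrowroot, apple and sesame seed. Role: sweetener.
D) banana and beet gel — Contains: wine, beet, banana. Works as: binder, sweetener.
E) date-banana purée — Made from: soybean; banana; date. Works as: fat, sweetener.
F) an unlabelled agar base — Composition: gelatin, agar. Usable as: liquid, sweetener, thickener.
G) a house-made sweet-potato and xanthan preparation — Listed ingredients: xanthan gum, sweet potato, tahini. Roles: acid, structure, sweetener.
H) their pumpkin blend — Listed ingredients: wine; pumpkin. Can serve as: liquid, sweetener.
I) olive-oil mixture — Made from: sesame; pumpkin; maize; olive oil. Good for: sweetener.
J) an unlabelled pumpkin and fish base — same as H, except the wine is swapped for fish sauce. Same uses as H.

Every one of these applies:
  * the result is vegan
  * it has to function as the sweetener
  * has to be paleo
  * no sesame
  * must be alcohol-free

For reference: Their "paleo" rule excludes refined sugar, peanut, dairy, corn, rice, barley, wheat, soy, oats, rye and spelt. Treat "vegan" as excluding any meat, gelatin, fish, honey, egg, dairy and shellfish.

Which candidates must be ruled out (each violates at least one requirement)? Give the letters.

A, B, C, D, E, F, G, H, I, J

A: has whey, so not paleo; has whey, so not vegan — reject
B: has whole egg, so not vegan — reject
C: has sesame seed, so not sesame-free — no
D: has wine, so not alcohol-free — reject
E: has soybean, so not paleo — out
F: has gelatin, so not vegan — reject
G: has tahini, so not sesame-free — out
H: has wine, so not alcohol-free — out
I: has maize, so not paleo; has sesame, so not sesame-free — no
J: has fish sauce, so not vegan — out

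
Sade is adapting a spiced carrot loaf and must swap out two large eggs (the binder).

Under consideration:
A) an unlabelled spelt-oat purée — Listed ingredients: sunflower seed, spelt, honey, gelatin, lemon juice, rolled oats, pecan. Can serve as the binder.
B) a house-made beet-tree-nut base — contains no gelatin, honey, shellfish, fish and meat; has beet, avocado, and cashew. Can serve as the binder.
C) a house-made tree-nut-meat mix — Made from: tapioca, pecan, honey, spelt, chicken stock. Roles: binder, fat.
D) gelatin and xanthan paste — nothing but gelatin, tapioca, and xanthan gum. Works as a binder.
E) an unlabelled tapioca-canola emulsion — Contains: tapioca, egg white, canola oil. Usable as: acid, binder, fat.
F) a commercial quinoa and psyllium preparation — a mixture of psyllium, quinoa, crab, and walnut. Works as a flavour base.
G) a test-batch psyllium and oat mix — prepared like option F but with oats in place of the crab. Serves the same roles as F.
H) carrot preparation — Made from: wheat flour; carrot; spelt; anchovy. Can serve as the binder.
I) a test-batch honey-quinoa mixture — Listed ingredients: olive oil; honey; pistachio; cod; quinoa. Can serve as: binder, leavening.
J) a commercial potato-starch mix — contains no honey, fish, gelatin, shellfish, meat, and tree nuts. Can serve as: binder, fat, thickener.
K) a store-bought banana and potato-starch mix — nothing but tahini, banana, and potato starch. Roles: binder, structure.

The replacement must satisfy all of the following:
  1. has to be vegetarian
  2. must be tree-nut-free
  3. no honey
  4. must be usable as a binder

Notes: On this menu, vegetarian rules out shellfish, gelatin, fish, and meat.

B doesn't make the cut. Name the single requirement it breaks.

usable as a binder: satisfied
vegetarian: satisfied
tree-nut-free: has cashew — fails
honey-free: satisfied

tree-nut-free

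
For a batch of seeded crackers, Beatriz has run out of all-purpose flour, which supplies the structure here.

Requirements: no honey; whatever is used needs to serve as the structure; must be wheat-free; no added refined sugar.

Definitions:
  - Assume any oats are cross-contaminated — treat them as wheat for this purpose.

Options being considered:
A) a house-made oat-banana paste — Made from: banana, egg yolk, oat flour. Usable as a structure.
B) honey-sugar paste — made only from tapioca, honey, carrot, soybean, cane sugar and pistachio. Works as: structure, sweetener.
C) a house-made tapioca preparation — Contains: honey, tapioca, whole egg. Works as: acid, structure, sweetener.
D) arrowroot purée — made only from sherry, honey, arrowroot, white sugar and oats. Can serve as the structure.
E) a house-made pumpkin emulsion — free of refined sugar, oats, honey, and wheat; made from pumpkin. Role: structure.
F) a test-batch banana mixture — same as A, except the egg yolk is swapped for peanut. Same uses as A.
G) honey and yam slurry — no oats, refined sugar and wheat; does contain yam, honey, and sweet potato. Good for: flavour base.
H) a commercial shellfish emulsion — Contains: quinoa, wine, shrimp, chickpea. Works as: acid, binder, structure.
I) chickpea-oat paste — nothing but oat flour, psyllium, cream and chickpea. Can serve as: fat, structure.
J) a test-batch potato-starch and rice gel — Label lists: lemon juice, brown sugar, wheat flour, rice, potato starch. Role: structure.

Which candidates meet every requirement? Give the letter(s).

A: has oat flour, so not wheat-free — out
B: has cane sugar, so not no-added-sugar; has honey, so not honey-free — out
C: has honey, so not honey-free — reject
D: has oats, so not wheat-free; has white sugar, so not no-added-sugar (and 1 more) — out
E: all constraints satisfied — keep
F: has oat flour, so not wheat-free — out
G: not usable as a structure; has honey, so not honey-free — reject
H: every rule checks out — keep
I: has oat flour, so not wheat-free — no
J: has wheat flour, so not wheat-free; has brown sugar, so not no-added-sugar — reject

E, H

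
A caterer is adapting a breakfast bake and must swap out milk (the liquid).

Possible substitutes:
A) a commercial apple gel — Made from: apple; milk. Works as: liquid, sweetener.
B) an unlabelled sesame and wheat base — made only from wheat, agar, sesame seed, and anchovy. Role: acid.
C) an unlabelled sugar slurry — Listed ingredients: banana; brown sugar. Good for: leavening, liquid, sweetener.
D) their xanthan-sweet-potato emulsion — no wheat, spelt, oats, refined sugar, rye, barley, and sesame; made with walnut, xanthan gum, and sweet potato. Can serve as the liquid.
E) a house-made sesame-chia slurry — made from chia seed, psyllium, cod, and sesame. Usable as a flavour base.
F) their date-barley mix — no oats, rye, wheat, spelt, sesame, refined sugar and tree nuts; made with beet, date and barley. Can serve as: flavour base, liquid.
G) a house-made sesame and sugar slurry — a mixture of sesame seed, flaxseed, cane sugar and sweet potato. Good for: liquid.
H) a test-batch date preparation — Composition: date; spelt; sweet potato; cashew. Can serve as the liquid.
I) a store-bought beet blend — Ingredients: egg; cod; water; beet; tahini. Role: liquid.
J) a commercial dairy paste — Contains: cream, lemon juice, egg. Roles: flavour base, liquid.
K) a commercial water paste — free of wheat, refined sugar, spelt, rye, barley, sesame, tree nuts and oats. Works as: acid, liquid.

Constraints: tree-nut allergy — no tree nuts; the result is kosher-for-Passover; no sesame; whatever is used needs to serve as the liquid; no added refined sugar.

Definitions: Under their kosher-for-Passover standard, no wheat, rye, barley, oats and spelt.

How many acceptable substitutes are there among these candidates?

3

A: all constraints satisfied — keep
B: not usable as a liquid; has wheat, so not kosher-for-Passover (and 1 more) — out
C: has brown sugar, so not no-added-sugar — out
D: has walnut, so not tree-nut-free — reject
E: not usable as a liquid; has sesame, so not sesame-free — out
F: has barley, so not kosher-for-Passover — reject
G: has cane sugar, so not no-added-sugar; has sesame seed, so not sesame-free — reject
H: has spelt, so not kosher-for-Passover; has cashew, so not tree-nut-free — reject
I: has tahini, so not sesame-free — no
J: kosher-for-Passover, no tree nuts — OK
K: no tree nuts, no sesame — keep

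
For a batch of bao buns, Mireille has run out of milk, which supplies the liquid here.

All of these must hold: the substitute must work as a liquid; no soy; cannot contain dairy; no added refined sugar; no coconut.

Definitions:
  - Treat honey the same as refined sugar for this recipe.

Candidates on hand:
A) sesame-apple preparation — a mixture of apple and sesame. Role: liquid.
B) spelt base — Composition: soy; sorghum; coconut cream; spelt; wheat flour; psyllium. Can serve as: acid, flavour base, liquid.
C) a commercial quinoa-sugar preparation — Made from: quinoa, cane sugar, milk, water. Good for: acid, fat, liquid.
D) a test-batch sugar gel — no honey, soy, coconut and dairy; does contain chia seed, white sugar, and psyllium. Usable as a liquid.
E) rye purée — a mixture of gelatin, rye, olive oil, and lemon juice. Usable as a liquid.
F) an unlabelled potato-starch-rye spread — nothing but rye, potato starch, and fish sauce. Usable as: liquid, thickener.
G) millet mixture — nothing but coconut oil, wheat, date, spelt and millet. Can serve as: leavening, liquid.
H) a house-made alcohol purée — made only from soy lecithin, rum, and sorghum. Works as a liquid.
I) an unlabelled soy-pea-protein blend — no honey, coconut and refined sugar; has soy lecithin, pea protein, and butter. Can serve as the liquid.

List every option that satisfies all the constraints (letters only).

A, E, F

A: no-added-sugar, no soy — keep
B: has soy, so not soy-free; has coconut cream, so not coconut-free — no
C: has milk, so not dairy-free; has cane sugar, so not no-added-sugar — no
D: has white sugar, so not no-added-sugar — no
E: works as a liquid, no soy, no coconut — valid
F: no dairy, no-added-sugar — keep
G: has coconut oil, so not coconut-free — reject
H: has soy lecithin, so not soy-free — reject
I: has soy lecithin, so not soy-free; has butter, so not dairy-free — no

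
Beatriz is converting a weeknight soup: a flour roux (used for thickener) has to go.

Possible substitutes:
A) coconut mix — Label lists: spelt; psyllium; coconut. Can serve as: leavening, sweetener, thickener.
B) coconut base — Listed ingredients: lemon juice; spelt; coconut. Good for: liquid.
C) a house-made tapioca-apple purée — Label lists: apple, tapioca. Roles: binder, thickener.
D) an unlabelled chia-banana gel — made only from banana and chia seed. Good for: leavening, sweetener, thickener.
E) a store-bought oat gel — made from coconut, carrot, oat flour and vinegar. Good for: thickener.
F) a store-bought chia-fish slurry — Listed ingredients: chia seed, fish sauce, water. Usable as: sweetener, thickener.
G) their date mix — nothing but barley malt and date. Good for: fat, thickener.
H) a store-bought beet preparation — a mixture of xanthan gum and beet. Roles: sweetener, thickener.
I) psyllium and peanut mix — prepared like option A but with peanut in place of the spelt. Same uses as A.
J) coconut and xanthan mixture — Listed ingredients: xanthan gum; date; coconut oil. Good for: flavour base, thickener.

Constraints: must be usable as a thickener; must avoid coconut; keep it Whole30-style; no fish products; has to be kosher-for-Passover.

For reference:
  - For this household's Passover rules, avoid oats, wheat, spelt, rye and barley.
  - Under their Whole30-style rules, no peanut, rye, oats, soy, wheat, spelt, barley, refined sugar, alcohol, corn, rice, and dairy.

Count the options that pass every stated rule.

A: has spelt, so not kosher-for-Passover; has spelt, so not Whole30-style (and 1 more) — reject
B: not usable as a thickener; has spelt, so not kosher-for-Passover (and 2 more) — out
C: only tapioca and apple; none excluded — keep
D: works as a thickener, no coconut, kosher-for-Passover — valid
E: has oat flour, so not kosher-for-Passover; has oat flour, so not Whole30-style (and 1 more) — reject
F: has fish sauce, so not fish-free — reject
G: has barley malt, so not kosher-for-Passover; has barley malt, so not Whole30-style — no
H: every rule checks out — valid
I: has peanut, so not Whole30-style; has coconut, so not coconut-free — out
J: has coconut oil, so not coconut-free — out

3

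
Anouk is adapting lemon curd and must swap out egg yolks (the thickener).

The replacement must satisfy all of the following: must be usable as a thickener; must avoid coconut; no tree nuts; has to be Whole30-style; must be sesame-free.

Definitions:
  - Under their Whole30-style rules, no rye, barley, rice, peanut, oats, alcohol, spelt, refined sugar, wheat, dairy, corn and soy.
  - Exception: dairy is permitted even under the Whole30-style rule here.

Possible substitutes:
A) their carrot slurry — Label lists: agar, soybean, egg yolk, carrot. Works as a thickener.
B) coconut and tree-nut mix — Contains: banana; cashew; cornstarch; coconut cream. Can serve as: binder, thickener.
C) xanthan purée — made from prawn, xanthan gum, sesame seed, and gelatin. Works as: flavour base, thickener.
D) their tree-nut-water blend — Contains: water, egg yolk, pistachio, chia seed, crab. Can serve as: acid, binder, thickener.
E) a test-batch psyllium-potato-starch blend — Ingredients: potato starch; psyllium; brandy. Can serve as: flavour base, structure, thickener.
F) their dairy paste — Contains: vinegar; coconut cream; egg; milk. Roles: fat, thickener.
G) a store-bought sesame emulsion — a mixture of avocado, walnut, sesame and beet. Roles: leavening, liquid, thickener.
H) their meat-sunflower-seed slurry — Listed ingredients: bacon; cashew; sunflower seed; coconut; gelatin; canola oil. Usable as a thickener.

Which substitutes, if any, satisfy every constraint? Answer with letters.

none

A: has soybean, so not Whole30-style — out
B: has cornstarch, so not Whole30-style; has coconut cream, so not coconut-free (and 1 more) — out
C: has sesame seed, so not sesame-free — no
D: has pistachio, so not tree-nut-free — no
E: has brandy, so not Whole30-style — reject
F: has coconut cream, so not coconut-free — out
G: has sesame, so not sesame-free; has walnut, so not tree-nut-free — reject
H: has coconut, so not coconut-free; has cashew, so not tree-nut-free — out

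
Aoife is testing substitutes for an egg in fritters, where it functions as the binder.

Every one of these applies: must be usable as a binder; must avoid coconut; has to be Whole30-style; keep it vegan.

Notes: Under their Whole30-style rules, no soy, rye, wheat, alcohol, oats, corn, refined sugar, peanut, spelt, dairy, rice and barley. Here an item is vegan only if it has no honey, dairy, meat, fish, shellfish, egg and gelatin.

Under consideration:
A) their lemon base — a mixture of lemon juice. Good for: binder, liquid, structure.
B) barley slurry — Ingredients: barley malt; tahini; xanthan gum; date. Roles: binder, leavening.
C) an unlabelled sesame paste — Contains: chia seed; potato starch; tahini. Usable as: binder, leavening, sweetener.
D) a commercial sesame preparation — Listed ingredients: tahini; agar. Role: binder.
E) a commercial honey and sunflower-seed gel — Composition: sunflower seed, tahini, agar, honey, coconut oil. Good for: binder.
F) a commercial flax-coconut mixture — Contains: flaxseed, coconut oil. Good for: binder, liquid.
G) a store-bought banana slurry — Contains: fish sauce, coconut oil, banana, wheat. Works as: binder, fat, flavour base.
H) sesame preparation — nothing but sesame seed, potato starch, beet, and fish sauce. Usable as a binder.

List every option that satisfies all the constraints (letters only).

A, C, D

A: every rule checks out — valid
B: has barley malt, so not Whole30-style — no
C: works as a binder, no coconut, vegan — valid
D: only tahini and agar; none excluded — OK
E: has honey, so not vegan; has coconut oil, so not coconut-free — reject
F: has coconut oil, so not coconut-free — reject
G: has wheat, so not Whole30-style; has fish sauce, so not vegan (and 1 more) — reject
H: has fish sauce, so not vegan — out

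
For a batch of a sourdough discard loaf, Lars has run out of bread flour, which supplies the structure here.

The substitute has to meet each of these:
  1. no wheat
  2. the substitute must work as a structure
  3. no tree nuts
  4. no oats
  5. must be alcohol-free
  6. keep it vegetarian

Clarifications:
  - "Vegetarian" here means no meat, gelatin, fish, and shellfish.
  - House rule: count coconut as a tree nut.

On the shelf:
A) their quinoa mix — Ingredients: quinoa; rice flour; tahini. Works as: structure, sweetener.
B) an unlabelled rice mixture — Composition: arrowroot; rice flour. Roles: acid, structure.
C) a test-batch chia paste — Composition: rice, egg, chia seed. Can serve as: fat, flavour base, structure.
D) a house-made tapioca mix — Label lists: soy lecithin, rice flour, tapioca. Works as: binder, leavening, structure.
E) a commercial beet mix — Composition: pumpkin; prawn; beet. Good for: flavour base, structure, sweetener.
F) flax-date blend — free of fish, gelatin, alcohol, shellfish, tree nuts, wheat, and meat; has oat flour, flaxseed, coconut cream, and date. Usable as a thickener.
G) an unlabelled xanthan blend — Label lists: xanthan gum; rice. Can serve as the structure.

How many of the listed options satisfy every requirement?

A: only rice flour, tahini, and quinoa; none excluded — keep
B: no alcohol, tree-nut-free — OK
C: every rule checks out — valid
D: every rule checks out — valid
E: has prawn, so not vegetarian — no
F: not usable as a structure; has coconut cream, so not tree-nut-free (and 1 more) — no
G: only rice and xanthan gum; none excluded — keep

5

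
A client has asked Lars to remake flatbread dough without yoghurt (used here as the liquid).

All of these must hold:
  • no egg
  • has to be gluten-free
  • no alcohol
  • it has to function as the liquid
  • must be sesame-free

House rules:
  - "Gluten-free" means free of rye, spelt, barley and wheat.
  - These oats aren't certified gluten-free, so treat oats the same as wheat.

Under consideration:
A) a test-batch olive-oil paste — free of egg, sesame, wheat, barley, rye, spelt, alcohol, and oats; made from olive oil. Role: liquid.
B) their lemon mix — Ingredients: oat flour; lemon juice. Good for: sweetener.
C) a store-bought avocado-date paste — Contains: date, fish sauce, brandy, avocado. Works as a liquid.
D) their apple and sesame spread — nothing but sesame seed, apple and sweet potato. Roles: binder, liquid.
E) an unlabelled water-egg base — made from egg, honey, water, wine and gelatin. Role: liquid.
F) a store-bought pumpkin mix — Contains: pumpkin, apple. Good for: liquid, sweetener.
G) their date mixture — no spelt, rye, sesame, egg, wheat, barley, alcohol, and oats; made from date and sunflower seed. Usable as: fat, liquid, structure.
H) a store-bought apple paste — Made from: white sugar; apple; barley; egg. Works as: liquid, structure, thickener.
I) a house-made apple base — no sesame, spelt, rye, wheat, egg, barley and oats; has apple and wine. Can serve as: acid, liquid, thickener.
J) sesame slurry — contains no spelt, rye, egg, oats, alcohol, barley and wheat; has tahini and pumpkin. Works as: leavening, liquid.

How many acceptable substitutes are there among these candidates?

3

A: nothing on the exclusion list — keep
B: not usable as a liquid; has oat flour, so not gluten-free — reject
C: has brandy, so not alcohol-free — out
D: has sesame seed, so not sesame-free — reject
E: has wine, so not alcohol-free; has egg, so not egg-free — out
F: only pumpkin and apple; none excluded — valid
G: works as a liquid, gluten-free, no egg — OK
H: has barley, so not gluten-free; has egg, so not egg-free — no
I: has wine, so not alcohol-free — reject
J: has tahini, so not sesame-free — out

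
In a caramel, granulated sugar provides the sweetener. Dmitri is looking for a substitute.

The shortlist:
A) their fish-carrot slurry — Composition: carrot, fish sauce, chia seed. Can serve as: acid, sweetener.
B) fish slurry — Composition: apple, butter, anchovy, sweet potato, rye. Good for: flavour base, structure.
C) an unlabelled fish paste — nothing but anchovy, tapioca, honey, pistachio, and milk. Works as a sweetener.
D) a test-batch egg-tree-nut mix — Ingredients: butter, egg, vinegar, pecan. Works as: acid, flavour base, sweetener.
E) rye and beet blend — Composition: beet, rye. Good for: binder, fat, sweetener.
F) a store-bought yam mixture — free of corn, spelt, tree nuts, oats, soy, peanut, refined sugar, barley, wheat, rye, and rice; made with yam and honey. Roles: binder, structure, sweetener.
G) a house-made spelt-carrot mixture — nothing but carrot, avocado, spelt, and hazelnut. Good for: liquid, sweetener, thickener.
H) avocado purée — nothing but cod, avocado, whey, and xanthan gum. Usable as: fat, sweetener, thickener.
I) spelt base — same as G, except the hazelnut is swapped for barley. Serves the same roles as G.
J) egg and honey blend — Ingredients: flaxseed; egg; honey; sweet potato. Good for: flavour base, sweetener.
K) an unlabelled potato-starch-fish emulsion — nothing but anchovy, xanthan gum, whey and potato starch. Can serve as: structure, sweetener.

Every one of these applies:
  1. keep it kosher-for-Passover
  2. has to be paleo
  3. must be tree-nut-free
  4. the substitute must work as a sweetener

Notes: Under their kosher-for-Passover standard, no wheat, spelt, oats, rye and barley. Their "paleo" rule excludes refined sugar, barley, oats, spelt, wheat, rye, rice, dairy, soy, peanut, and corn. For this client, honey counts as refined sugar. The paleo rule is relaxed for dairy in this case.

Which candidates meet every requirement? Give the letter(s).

A, H, K

A: nothing on the exclusion list — keep
B: not usable as a sweetener; has rye, so not kosher-for-Passover (and 1 more) — out
C: has honey, so not paleo; has pistachio, so not tree-nut-free — out
D: has pecan, so not tree-nut-free — no
E: has rye, so not kosher-for-Passover; has rye, so not paleo — reject
F: has honey, so not paleo — out
G: has spelt, so not kosher-for-Passover; has spelt, so not paleo (and 1 more) — reject
H: dairy is permitted under the paleo carve-out; nothing else excluded — keep
I: has barley, so not kosher-for-Passover; has barley, so not paleo — reject
J: has honey, so not paleo — out
K: dairy is permitted under the paleo carve-out; nothing else excluded — valid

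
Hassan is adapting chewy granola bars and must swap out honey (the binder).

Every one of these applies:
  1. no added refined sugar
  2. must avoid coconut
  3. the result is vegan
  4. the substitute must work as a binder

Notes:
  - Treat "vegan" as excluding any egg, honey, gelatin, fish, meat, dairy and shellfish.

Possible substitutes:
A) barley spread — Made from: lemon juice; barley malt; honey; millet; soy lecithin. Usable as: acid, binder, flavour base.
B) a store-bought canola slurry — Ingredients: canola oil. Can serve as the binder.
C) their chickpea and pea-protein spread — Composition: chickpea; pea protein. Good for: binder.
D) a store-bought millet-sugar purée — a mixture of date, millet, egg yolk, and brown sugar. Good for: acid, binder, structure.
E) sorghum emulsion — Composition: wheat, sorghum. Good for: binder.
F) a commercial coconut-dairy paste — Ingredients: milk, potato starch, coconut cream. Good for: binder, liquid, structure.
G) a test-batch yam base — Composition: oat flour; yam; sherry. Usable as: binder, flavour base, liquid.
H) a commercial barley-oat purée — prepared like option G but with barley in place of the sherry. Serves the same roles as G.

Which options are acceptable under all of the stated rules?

A: has honey, so not vegan — reject
B: works as a binder, no refined sugar, no coconut — valid
C: only pea protein and chickpea; none excluded — keep
D: has egg yolk, so not vegan; has brown sugar, so not no-added-sugar — out
E: only wheat and sorghum; none excluded — OK
F: has milk, so not vegan; has coconut cream, so not coconut-free — no
G: only sherry, oat flour, and yam; none excluded — valid
H: nothing on the exclusion list — keep

B, C, E, G, H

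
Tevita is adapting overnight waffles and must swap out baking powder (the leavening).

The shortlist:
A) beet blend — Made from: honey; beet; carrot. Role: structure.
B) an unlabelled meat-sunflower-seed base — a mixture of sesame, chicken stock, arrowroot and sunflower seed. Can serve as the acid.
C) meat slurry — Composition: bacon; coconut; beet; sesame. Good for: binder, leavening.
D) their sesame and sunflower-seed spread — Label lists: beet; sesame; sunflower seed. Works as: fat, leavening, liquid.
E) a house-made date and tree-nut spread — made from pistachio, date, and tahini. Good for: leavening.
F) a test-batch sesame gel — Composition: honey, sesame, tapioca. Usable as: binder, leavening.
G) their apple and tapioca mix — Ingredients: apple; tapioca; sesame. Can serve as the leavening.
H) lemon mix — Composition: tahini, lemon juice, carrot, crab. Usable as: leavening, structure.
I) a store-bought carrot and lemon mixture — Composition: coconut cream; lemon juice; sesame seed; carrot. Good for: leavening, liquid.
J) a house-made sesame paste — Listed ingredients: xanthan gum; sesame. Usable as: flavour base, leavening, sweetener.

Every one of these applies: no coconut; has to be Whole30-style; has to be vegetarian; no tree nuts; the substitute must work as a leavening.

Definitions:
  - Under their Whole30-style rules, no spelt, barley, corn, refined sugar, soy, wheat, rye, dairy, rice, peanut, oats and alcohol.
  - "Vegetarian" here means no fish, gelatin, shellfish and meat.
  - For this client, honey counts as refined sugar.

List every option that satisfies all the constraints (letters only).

D, G, J

A: not usable as a leavening; has honey, so not Whole30-style — no
B: not usable as a leavening; has chicken stock, so not vegetarian — no
C: has bacon, so not vegetarian; has coconut, so not coconut-free — out
D: only sesame, sunflower seed and beet; none excluded — keep
E: has pistachio, so not tree-nut-free — reject
F: has honey, so not Whole30-style — reject
G: no coconut, no tree nuts — OK
H: has crab, so not vegetarian — no
I: has coconut cream, so not coconut-free — out
J: only sesame and xanthan gum; none excluded — OK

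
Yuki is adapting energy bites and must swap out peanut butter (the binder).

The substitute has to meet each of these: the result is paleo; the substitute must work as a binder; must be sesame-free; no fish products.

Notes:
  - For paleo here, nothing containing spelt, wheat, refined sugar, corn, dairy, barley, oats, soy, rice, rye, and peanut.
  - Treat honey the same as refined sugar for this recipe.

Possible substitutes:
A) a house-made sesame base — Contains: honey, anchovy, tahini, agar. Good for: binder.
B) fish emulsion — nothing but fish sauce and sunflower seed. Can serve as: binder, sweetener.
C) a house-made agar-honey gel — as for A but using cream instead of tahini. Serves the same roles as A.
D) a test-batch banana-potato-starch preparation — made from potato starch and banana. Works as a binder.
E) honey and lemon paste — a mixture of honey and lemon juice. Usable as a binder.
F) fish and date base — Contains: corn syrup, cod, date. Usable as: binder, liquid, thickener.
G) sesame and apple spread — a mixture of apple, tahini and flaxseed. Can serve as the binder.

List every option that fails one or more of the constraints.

A, B, C, E, F, G

A: has honey, so not paleo; has anchovy, so not fish-free (and 1 more) — out
B: has fish sauce, so not fish-free — reject
C: has cream, so not paleo; has anchovy, so not fish-free — no
D: only banana and potato starch; none excluded — OK
E: has honey, so not paleo — no
F: has corn syrup, so not paleo; has cod, so not fish-free — no
G: has tahini, so not sesame-free — out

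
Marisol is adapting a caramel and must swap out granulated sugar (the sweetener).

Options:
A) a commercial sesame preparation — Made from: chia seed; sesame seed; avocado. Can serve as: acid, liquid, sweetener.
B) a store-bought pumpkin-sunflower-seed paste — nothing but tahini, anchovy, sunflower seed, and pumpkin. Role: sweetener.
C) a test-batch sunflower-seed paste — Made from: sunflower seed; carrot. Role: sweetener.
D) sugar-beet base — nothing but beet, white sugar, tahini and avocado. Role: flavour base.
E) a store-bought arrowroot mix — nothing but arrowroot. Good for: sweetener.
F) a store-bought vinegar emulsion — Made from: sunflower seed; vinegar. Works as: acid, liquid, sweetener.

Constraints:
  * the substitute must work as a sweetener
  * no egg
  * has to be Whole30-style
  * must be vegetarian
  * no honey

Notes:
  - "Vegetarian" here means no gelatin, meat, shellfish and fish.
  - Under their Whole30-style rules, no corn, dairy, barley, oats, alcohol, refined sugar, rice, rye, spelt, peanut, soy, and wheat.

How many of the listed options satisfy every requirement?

A: only sesame seed, avocado and chia seed; none excluded — keep
B: has anchovy, so not vegetarian — no
C: vegetarian, Whole30-style — keep
D: not usable as a sweetener; has white sugar, so not Whole30-style — no
E: only arrowroot; none excluded — OK
F: works as a sweetener, vegetarian, no egg — keep

4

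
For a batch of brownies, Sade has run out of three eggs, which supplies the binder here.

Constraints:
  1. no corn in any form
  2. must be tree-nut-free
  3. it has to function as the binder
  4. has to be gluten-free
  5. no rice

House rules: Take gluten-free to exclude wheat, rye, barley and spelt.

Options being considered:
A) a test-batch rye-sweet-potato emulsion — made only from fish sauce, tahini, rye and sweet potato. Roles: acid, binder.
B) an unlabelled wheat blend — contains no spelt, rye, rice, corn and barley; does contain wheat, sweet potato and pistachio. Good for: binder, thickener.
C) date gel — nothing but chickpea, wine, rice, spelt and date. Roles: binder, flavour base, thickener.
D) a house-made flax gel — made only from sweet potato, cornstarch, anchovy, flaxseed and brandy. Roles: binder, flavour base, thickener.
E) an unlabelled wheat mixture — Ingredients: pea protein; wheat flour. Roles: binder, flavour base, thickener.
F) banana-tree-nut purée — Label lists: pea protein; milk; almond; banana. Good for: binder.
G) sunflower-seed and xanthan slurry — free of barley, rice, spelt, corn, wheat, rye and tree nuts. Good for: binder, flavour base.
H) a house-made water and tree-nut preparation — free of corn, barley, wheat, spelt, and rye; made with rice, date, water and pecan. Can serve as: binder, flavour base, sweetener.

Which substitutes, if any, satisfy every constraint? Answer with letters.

G

A: has rye, so not gluten-free — out
B: has wheat, so not gluten-free; has pistachio, so not tree-nut-free — no
C: has spelt, so not gluten-free; has rice, so not rice-free — no
D: has cornstarch, so not corn-free — no
E: has wheat flour, so not gluten-free — reject
F: has almond, so not tree-nut-free — no
G: no corn, no tree nuts — keep
H: has pecan, so not tree-nut-free; has rice, so not rice-free — no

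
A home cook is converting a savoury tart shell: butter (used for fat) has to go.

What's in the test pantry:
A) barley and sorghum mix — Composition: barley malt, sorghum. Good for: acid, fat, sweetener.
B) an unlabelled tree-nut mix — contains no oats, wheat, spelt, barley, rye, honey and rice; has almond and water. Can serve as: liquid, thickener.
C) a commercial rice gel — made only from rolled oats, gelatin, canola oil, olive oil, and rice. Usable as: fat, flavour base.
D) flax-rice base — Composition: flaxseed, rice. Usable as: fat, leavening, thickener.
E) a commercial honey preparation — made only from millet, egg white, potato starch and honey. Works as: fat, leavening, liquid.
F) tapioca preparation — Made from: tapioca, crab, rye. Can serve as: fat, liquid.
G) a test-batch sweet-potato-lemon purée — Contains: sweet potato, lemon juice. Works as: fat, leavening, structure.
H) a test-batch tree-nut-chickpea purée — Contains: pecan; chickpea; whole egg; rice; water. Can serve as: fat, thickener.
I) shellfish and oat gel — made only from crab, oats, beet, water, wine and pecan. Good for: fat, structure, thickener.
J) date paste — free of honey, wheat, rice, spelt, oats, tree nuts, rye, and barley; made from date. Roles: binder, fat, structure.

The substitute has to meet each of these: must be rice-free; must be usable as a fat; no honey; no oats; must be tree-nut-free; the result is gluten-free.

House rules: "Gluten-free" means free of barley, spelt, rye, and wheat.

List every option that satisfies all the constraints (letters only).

G, J

A: has barley malt, so not gluten-free — no
B: not usable as a fat; has almond, so not tree-nut-free — out
C: has rolled oats, so not oat-free; has rice, so not rice-free — reject
D: has rice, so not rice-free — out
E: has honey, so not honey-free — out
F: has rye, so not gluten-free — reject
G: nothing on the exclusion list — OK
H: has pecan, so not tree-nut-free; has rice, so not rice-free — out
I: has pecan, so not tree-nut-free; has oats, so not oat-free — reject
J: works as a fat, no rice, no oats — valid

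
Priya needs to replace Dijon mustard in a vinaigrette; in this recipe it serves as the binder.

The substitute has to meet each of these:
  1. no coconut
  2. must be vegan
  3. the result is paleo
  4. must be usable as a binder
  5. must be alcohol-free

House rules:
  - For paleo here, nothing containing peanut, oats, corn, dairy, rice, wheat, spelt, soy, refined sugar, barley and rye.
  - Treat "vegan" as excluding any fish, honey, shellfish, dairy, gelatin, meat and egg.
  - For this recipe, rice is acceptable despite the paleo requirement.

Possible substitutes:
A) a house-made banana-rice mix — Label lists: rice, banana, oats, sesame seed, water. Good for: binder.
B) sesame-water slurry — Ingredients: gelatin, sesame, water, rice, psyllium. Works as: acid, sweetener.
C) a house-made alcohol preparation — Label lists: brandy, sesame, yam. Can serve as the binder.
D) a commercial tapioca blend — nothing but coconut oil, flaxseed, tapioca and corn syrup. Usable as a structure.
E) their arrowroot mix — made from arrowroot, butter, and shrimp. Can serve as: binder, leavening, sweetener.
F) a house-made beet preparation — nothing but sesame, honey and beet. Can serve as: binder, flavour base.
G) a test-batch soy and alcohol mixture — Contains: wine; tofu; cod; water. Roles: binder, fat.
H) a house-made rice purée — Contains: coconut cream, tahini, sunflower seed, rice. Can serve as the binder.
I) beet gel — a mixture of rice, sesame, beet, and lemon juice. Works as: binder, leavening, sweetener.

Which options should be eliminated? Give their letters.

A: has oats, so not paleo — out
B: not usable as a binder; has gelatin, so not vegan — no
C: has brandy, so not alcohol-free — out
D: not usable as a binder; has corn syrup, so not paleo (and 1 more) — no
E: has butter, so not paleo; has butter, so not vegan — out
F: has honey, so not vegan — no
G: has tofu, so not paleo; has cod, so not vegan (and 1 more) — no
H: has coconut cream, so not coconut-free — out
I: rice is permitted under the paleo carve-out; nothing else excluded — valid

A, B, C, D, E, F, G, H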